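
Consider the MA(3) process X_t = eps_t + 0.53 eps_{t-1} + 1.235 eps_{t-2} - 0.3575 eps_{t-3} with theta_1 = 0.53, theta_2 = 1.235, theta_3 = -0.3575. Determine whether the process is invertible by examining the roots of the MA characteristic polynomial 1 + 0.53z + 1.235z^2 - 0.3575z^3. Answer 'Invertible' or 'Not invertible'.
\text{Not invertible}

The MA(q) characteristic polynomial is P(z) = 1 + 0.53z + 1.235z^2 - 0.3575z^3.
Invertibility requires all roots to lie outside the unit circle, i.e. |z| > 1 for every root.
Degree 3: look for a simple real root z0 first, then factor out (1 - z/z0) and solve the remaining quadratic.
Testing z0 = 4: P(4) = 1 + (0.53)(4) + (1.235)(4)^2 + (-0.3575)(4)^3
  = 1 + (2.12) + (19.76) + (-22.88) = 0.  So z_0 = 4 is a root, |z_0| = 4.
Divide out the factor (1 - 0.25 z) = (1 - z/z0) (since 1/z0 = 0.25):
  P(z) = (1 - 0.25 z)(1 + (0.78) z + (1.43) z^2)
  [check: z-coef 0.78 - (0.25) = 0.53; z^2-coef 1.43 - (0.25)(0.78) = 1.235; z^3-coef -(0.25)(1.43) = -0.3575.]
Remaining roots from the quadratic factor 1 + (0.78) z + (1.43) z^2:
  Set 1 + (0.78) z + (1.43) z^2 = 0, i.e. a z^2 + b z + c = 0 with a = 1.43, b = 0.78, c = 1.
  Discriminant D = b^2 - 4ac = (0.78)^2 - 4*(1.43)*1 = 0.6084 - (5.72) = -5.1116.
  D < 0, so the roots are the complex-conjugate pair z = (-b +/- i sqrt(-D)) / (2a) = -0.2727 +/- 0.7905i.
  For a conjugate pair |z|^2 = z * conj(z) = (product of roots) = c/a = 1/(1.43) = 0.699301, so |z| = sqrt(0.699301) = 0.8362 for both roots.
Moduli of all roots: 4.0000, 0.8362, 0.8362.
All moduli strictly greater than 1? No.
Verdict: Not invertible.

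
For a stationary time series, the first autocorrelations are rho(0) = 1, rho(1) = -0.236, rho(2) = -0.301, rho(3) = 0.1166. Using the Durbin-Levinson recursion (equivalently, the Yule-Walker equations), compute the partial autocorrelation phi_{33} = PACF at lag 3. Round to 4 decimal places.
\phi_{33} = -0.0870

The PACF at lag k is phi_{kk}, the last component of the solution
to the Yule-Walker system G_k phi = r_k where
  (G_k)_{ij} = rho(|i - j|), (r_k)_i = rho(i), i,j = 1..k.
Equivalently, Durbin-Levinson gives phi_{kk} iteratively:
  phi_{11} = rho(1)
  phi_{kk} = [rho(k) - sum_{j=1..k-1} phi_{k-1,j} rho(k-j)]
            / [1 - sum_{j=1..k-1} phi_{k-1,j} rho(j)],
  phi_{k,j} = phi_{k-1,j} - phi_{kk} phi_{k-1,k-j},  j = 1..k-1.
Step k = 1:
  phi_11 = rho(1) = -0.236.
Step k = 2:
  phi_22 = [rho(2) - phi_11 rho(1)] / [1 - phi_11 rho(1)] = [-0.301 - (-0.236)(-0.236)] / [1 - (-0.236)(-0.236)]
         = -0.356696 / 0.944304 = -0.377734.
  Update: phi_21 = phi_11 - phi_22 phi_11 = -0.236 - (-0.377734)(-0.236) = -0.325145.
Step k = 3:
  phi_33 = [rho(3) - phi_21 rho(2) - phi_22 rho(1)] / [1 - phi_21 rho(1) - phi_22 rho(2)]
    numerator   = 0.1166 - (-0.325145)(-0.301) - (-0.377734)(-0.236) = -0.07041403
    denominator = 1 - (-0.325145)(-0.236) - (-0.377734)(-0.301) = 0.80956769
  phi_33 = -0.07041403 / 0.80956769 = -0.087.
Therefore phi_{33} = -0.0870.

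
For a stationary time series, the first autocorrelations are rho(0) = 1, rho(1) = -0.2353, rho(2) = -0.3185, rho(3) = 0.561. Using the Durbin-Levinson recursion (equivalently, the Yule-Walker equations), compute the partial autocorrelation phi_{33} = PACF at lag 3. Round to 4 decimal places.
\phi_{33} = 0.4560

The PACF at lag k is phi_{kk}, the last component of the solution
to the Yule-Walker system G_k phi = r_k where
  (G_k)_{ij} = rho(|i - j|), (r_k)_i = rho(i), i,j = 1..k.
Equivalently, Durbin-Levinson gives phi_{kk} iteratively:
  phi_{11} = rho(1)
  phi_{kk} = [rho(k) - sum_{j=1..k-1} phi_{k-1,j} rho(k-j)]
            / [1 - sum_{j=1..k-1} phi_{k-1,j} rho(j)],
  phi_{k,j} = phi_{k-1,j} - phi_{kk} phi_{k-1,k-j},  j = 1..k-1.
Step k = 1:
  phi_11 = rho(1) = -0.2353.
Step k = 2:
  phi_22 = [rho(2) - phi_11 rho(1)] / [1 - phi_11 rho(1)] = [-0.3185 - (-0.2353)(-0.2353)] / [1 - (-0.2353)(-0.2353)]
         = -0.37386609 / 0.94463391 = -0.395779.
  Update: phi_21 = phi_11 - phi_22 phi_11 = -0.2353 - (-0.395779)(-0.2353) = -0.328427.
Step k = 3:
  phi_33 = [rho(3) - phi_21 rho(2) - phi_22 rho(1)] / [1 - phi_21 rho(1) - phi_22 rho(2)]
    numerator   = 0.561 - (-0.328427)(-0.3185) - (-0.395779)(-0.2353) = 0.36326932
    denominator = 1 - (-0.328427)(-0.2353) - (-0.395779)(-0.3185) = 0.79666563
  phi_33 = 0.36326932 / 0.79666563 = 0.456.
Therefore phi_{33} = 0.4560.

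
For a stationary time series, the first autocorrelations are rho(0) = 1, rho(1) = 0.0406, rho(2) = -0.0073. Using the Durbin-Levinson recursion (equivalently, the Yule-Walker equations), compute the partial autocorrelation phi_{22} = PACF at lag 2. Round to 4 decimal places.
\phi_{22} = -0.0090

The PACF at lag k is phi_{kk}, the last component of the solution
to the Yule-Walker system G_k phi = r_k where
  (G_k)_{ij} = rho(|i - j|), (r_k)_i = rho(i), i,j = 1..k.
Equivalently, Durbin-Levinson gives phi_{kk} iteratively:
  phi_{11} = rho(1)
  phi_{kk} = [rho(k) - sum_{j=1..k-1} phi_{k-1,j} rho(k-j)]
            / [1 - sum_{j=1..k-1} phi_{k-1,j} rho(j)],
  phi_{k,j} = phi_{k-1,j} - phi_{kk} phi_{k-1,k-j},  j = 1..k-1.
Step k = 1:
  phi_11 = rho(1) = 0.0406.
Step k = 2:
  phi_22 = [rho(2) - phi_11 rho(1)] / [1 - phi_11 rho(1)] = [-0.0073 - (0.0406)(0.0406)] / [1 - (0.0406)(0.0406)]
         = -0.00894836 / 0.99835164 = -0.009.
Therefore phi_{22} = -0.0090.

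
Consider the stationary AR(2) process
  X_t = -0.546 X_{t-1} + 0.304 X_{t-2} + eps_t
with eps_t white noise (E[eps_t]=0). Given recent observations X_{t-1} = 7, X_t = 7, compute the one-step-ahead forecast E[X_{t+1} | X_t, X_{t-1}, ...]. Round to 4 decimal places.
E[X_{t+1} \mid \mathcal F_t] = -1.6940

For an AR(p) model X_t = c + sum_i phi_i X_{t-i} + eps_t, the
one-step-ahead conditional mean is
  E[X_{t+1} | X_t, ...] = c + sum_i phi_i X_{t+1-i}.
Substitute known values:
  E[X_{t+1} | ...] = (-0.546) * (7) + (0.304) * (7)
                   = -1.6940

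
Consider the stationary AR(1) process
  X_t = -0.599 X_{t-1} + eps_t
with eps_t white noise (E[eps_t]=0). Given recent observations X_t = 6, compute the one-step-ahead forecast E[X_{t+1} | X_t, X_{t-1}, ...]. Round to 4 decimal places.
E[X_{t+1} \mid \mathcal F_t] = -3.5940

For an AR(p) model X_t = c + sum_i phi_i X_{t-i} + eps_t, the
one-step-ahead conditional mean is
  E[X_{t+1} | X_t, ...] = c + sum_i phi_i X_{t+1-i}.
Substitute known values:
  E[X_{t+1} | ...] = (-0.599) * (6)
                   = -3.5940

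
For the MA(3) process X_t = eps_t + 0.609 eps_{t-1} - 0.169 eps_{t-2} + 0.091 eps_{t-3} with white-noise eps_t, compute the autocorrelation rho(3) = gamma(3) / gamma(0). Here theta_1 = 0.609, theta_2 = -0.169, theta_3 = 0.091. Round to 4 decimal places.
\rho(3) = 0.0646

For an MA(q) process with theta_0 = 1, the autocovariance is
  gamma(k) = sigma^2 * sum_{i=0..q-k} theta_i * theta_{i+k},
and rho(k) = gamma(k) / gamma(0). Sigma^2 cancels.
  numerator   = (1)*(0.091) = 0.091.
  denominator = (1)^2 + (0.609)^2 + (-0.169)^2 + (0.091)^2 = 1.407723.
  rho(3) = 0.091 / 1.407723 = 0.0646.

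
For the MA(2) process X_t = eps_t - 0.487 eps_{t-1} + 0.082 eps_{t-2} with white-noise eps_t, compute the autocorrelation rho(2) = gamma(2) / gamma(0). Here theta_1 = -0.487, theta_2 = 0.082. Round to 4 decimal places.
\rho(2) = 0.0659

For an MA(q) process with theta_0 = 1, the autocovariance is
  gamma(k) = sigma^2 * sum_{i=0..q-k} theta_i * theta_{i+k},
and rho(k) = gamma(k) / gamma(0). Sigma^2 cancels.
  numerator   = (1)*(0.082) = 0.082.
  denominator = (1)^2 + (-0.487)^2 + (0.082)^2 = 1.243893.
  rho(2) = 0.082 / 1.243893 = 0.0659.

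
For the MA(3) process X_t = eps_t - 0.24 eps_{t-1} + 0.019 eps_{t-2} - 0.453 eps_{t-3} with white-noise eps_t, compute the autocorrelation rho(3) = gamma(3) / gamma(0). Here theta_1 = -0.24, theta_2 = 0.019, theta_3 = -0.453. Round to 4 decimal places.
\rho(3) = -0.3586

For an MA(q) process with theta_0 = 1, the autocovariance is
  gamma(k) = sigma^2 * sum_{i=0..q-k} theta_i * theta_{i+k},
and rho(k) = gamma(k) / gamma(0). Sigma^2 cancels.
  numerator   = (1)*(-0.453) = -0.453.
  denominator = (1)^2 + (-0.24)^2 + (0.019)^2 + (-0.453)^2 = 1.26317.
  rho(3) = -0.453 / 1.26317 = -0.3586.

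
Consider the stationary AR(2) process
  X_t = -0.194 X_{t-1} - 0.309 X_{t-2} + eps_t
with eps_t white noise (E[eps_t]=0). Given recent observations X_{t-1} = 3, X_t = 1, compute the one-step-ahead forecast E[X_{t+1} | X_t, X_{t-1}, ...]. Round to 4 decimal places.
E[X_{t+1} \mid \mathcal F_t] = -1.1210

For an AR(p) model X_t = c + sum_i phi_i X_{t-i} + eps_t, the
one-step-ahead conditional mean is
  E[X_{t+1} | X_t, ...] = c + sum_i phi_i X_{t+1-i}.
Substitute known values:
  E[X_{t+1} | ...] = (-0.194) * (1) + (-0.309) * (3)
                   = -1.1210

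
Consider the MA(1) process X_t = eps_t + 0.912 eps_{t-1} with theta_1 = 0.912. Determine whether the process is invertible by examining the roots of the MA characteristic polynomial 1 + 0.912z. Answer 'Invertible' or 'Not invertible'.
\text{Invertible}

The MA(q) characteristic polynomial is P(z) = 1 + 0.912z.
Invertibility requires all roots to lie outside the unit circle, i.e. |z| > 1 for every root.
This is linear in z: 1 + (0.912) z = 0  =>  z = -1/(0.912) = -1.096491,  |z| = 1.096491.
Moduli of all roots: 1.0965.
All moduli strictly greater than 1? Yes.
Verdict: Invertible.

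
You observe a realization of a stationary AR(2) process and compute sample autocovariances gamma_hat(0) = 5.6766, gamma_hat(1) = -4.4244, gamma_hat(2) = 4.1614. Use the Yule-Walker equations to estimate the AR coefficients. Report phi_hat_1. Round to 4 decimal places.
\hat\phi_{1} = -0.5300

The Yule-Walker equations for an AR(p) process read, in matrix form,
  Gamma_p phi = r_p,   with   (Gamma_p)_{ij} = gamma(|i - j|),
                       (r_p)_i = gamma(i),   i,j = 1..p.
Substitute the sample gammas (Toeplitz matrix and right-hand side of size 2):
  Gamma_p = [[5.6766, -4.4244], [-4.4244, 5.6766]]
  r_p     = [-4.4244, 4.1614]
Written out:
  5.6766 phi_1 - 4.4244 phi_2 = -4.4244
  -4.4244 phi_1 + 5.6766 phi_2 = 4.1614
Solve by Cramer's rule:
  det = gamma(0)^2 - gamma(1)^2 = (5.6766)^2 - (-4.4244)^2 = 32.22378756 - 19.57531536 = 12.6484722
  phi_hat_1 = [gamma(1) gamma(0) - gamma(1) gamma(2)] / det = [(-4.4244)(5.6766) - (-4.4244)(4.1614)] / 12.6484722 = -6.70385088 / 12.6484722 = -0.53
  phi_hat_2 = [gamma(0) gamma(2) - gamma(1)^2] / det = [(5.6766)(4.1614) - (-4.4244)^2] / 12.6484722 = 4.04728788 / 12.6484722 = 0.32
So phi_hat = [-0.5300, 0.3200].
Therefore phi_hat_1 = -0.5300.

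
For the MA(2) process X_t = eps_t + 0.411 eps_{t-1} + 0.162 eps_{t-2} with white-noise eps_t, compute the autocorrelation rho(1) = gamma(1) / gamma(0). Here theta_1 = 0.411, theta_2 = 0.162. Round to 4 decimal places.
\rho(1) = 0.3996

For an MA(q) process with theta_0 = 1, the autocovariance is
  gamma(k) = sigma^2 * sum_{i=0..q-k} theta_i * theta_{i+k},
and rho(k) = gamma(k) / gamma(0). Sigma^2 cancels.
  numerator   = (1)*(0.411) + (0.411)*(0.162) = 0.477582.
  denominator = (1)^2 + (0.411)^2 + (0.162)^2 = 1.195165.
  rho(1) = 0.477582 / 1.195165 = 0.3996.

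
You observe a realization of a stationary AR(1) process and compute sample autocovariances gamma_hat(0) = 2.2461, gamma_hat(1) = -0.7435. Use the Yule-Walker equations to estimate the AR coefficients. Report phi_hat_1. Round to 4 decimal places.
\hat\phi_{1} = -0.3310

The Yule-Walker equations for an AR(p) process read, in matrix form,
  Gamma_p phi = r_p,   with   (Gamma_p)_{ij} = gamma(|i - j|),
                       (r_p)_i = gamma(i),   i,j = 1..p.
Substitute the sample gammas (Toeplitz matrix and right-hand side of size 1):
  Gamma_p = [[2.2461]]
  r_p     = [-0.7435]
With p = 1 this is the single equation gamma(0) phi_1 = gamma(1):
  phi_hat_1 = gamma(1) / gamma(0) = -0.7435 / 2.2461 = -0.3310.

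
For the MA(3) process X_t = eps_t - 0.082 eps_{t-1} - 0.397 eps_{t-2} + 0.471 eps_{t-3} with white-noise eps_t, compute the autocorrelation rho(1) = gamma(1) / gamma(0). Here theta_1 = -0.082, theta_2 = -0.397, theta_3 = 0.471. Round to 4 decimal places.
\rho(1) = -0.1706

For an MA(q) process with theta_0 = 1, the autocovariance is
  gamma(k) = sigma^2 * sum_{i=0..q-k} theta_i * theta_{i+k},
and rho(k) = gamma(k) / gamma(0). Sigma^2 cancels.
  numerator   = (1)*(-0.082) + (-0.082)*(-0.397) + (-0.397)*(0.471) = -0.236433.
  denominator = (1)^2 + (-0.082)^2 + (-0.397)^2 + (0.471)^2 = 1.386174.
  rho(1) = -0.236433 / 1.386174 = -0.1706.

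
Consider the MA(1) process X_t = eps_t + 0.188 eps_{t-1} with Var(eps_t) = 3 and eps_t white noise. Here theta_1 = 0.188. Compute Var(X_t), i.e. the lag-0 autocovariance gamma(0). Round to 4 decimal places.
\gamma(0) = 3.1060

For an MA(q) process X_t = eps_t + sum_i theta_i eps_{t-i} with
Var(eps_t) = sigma^2, the variance is
  gamma(0) = sigma^2 * (1 + sum_i theta_i^2).
  sum_i theta_i^2 = (0.188)^2 = 0.035344.
  gamma(0) = 3 * (1 + 0.035344) = 3 * 1.035344 = 3.106032, which rounds to 3.1060.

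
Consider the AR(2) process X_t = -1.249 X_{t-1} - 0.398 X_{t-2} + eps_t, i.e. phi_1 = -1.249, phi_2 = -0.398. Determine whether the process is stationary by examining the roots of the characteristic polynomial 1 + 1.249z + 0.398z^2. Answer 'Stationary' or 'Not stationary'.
\text{Stationary}

The AR(p) characteristic polynomial is P(z) = 1 + 1.249z + 0.398z^2.
Stationarity requires all roots to lie outside the unit circle, i.e. |z| > 1 for every root.
Set 1 + (1.249) z + (0.398) z^2 = 0, i.e. a z^2 + b z + c = 0 with a = 0.398, b = 1.249, c = 1.
Discriminant D = b^2 - 4ac = (1.249)^2 - 4*(0.398)*1 = 1.560001 - (1.592) = -0.031999.
D < 0, so the roots are the complex-conjugate pair z = (-b +/- i sqrt(-D)) / (2a) = -1.5691 +/- 0.2247i.
For a conjugate pair |z|^2 = z * conj(z) = (product of roots) = c/a = 1/(0.398) = 2.512563, so |z| = sqrt(2.512563) = 1.5851 for both roots.
Moduli of all roots: 1.5851, 1.5851.
All moduli strictly greater than 1? Yes.
Verdict: Stationary.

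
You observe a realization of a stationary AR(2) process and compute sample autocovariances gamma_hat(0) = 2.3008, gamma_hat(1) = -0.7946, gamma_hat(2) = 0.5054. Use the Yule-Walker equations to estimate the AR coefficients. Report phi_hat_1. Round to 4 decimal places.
\hat\phi_{1} = -0.3060

The Yule-Walker equations for an AR(p) process read, in matrix form,
  Gamma_p phi = r_p,   with   (Gamma_p)_{ij} = gamma(|i - j|),
                       (r_p)_i = gamma(i),   i,j = 1..p.
Substitute the sample gammas (Toeplitz matrix and right-hand side of size 2):
  Gamma_p = [[2.3008, -0.7946], [-0.7946, 2.3008]]
  r_p     = [-0.7946, 0.5054]
Written out:
  2.3008 phi_1 - 0.7946 phi_2 = -0.7946
  -0.7946 phi_1 + 2.3008 phi_2 = 0.5054
Solve by Cramer's rule:
  det = gamma(0)^2 - gamma(1)^2 = (2.3008)^2 - (-0.7946)^2 = 5.29368064 - 0.63138916 = 4.66229148
  phi_hat_1 = [gamma(1) gamma(0) - gamma(1) gamma(2)] / det = [(-0.7946)(2.3008) - (-0.7946)(0.5054)] / 4.66229148 = -1.42662484 / 4.66229148 = -0.306
  phi_hat_2 = [gamma(0) gamma(2) - gamma(1)^2] / det = [(2.3008)(0.5054) - (-0.7946)^2] / 4.66229148 = 0.53143516 / 4.66229148 = 0.114
So phi_hat = [-0.3060, 0.1140].
Therefore phi_hat_1 = -0.3060.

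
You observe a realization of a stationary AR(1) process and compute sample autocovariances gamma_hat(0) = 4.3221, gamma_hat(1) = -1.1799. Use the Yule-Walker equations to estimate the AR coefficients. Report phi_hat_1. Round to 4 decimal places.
\hat\phi_{1} = -0.2730

The Yule-Walker equations for an AR(p) process read, in matrix form,
  Gamma_p phi = r_p,   with   (Gamma_p)_{ij} = gamma(|i - j|),
                       (r_p)_i = gamma(i),   i,j = 1..p.
Substitute the sample gammas (Toeplitz matrix and right-hand side of size 1):
  Gamma_p = [[4.3221]]
  r_p     = [-1.1799]
With p = 1 this is the single equation gamma(0) phi_1 = gamma(1):
  phi_hat_1 = gamma(1) / gamma(0) = -1.1799 / 4.3221 = -0.2730.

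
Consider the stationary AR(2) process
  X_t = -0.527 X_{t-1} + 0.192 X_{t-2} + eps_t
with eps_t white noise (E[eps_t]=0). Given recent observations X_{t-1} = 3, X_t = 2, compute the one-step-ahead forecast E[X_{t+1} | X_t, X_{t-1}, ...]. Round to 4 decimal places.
E[X_{t+1} \mid \mathcal F_t] = -0.4780

For an AR(p) model X_t = c + sum_i phi_i X_{t-i} + eps_t, the
one-step-ahead conditional mean is
  E[X_{t+1} | X_t, ...] = c + sum_i phi_i X_{t+1-i}.
Substitute known values:
  E[X_{t+1} | ...] = (-0.527) * (2) + (0.192) * (3)
                   = -0.4780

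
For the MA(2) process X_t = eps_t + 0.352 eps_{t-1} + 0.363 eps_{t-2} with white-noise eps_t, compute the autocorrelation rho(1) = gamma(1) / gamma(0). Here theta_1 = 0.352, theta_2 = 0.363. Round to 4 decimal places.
\rho(1) = 0.3821

For an MA(q) process with theta_0 = 1, the autocovariance is
  gamma(k) = sigma^2 * sum_{i=0..q-k} theta_i * theta_{i+k},
and rho(k) = gamma(k) / gamma(0). Sigma^2 cancels.
  numerator   = (1)*(0.352) + (0.352)*(0.363) = 0.479776.
  denominator = (1)^2 + (0.352)^2 + (0.363)^2 = 1.255673.
  rho(1) = 0.479776 / 1.255673 = 0.3821.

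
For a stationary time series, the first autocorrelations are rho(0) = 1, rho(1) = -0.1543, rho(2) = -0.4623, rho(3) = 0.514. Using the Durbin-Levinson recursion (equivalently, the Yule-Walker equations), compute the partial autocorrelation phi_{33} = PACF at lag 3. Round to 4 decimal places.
\phi_{33} = 0.4499

The PACF at lag k is phi_{kk}, the last component of the solution
to the Yule-Walker system G_k phi = r_k where
  (G_k)_{ij} = rho(|i - j|), (r_k)_i = rho(i), i,j = 1..k.
Equivalently, Durbin-Levinson gives phi_{kk} iteratively:
  phi_{11} = rho(1)
  phi_{kk} = [rho(k) - sum_{j=1..k-1} phi_{k-1,j} rho(k-j)]
            / [1 - sum_{j=1..k-1} phi_{k-1,j} rho(j)],
  phi_{k,j} = phi_{k-1,j} - phi_{kk} phi_{k-1,k-j},  j = 1..k-1.
Step k = 1:
  phi_11 = rho(1) = -0.1543.
Step k = 2:
  phi_22 = [rho(2) - phi_11 rho(1)] / [1 - phi_11 rho(1)] = [-0.4623 - (-0.1543)(-0.1543)] / [1 - (-0.1543)(-0.1543)]
         = -0.48610849 / 0.97619151 = -0.497964.
  Update: phi_21 = phi_11 - phi_22 phi_11 = -0.1543 - (-0.497964)(-0.1543) = -0.231136.
Step k = 3:
  phi_33 = [rho(3) - phi_21 rho(2) - phi_22 rho(1)] / [1 - phi_21 rho(1) - phi_22 rho(2)]
    numerator   = 0.514 - (-0.231136)(-0.4623) - (-0.497964)(-0.1543) = 0.33030999
    denominator = 1 - (-0.231136)(-0.1543) - (-0.497964)(-0.4623) = 0.73412685
  phi_33 = 0.33030999 / 0.73412685 = 0.4499.
Therefore phi_{33} = 0.4499.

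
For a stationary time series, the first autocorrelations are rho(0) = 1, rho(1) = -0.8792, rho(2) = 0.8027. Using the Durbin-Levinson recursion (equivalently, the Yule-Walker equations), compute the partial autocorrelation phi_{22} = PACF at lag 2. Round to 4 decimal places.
\phi_{22} = 0.1309

The PACF at lag k is phi_{kk}, the last component of the solution
to the Yule-Walker system G_k phi = r_k where
  (G_k)_{ij} = rho(|i - j|), (r_k)_i = rho(i), i,j = 1..k.
Equivalently, Durbin-Levinson gives phi_{kk} iteratively:
  phi_{11} = rho(1)
  phi_{kk} = [rho(k) - sum_{j=1..k-1} phi_{k-1,j} rho(k-j)]
            / [1 - sum_{j=1..k-1} phi_{k-1,j} rho(j)],
  phi_{k,j} = phi_{k-1,j} - phi_{kk} phi_{k-1,k-j},  j = 1..k-1.
Step k = 1:
  phi_11 = rho(1) = -0.8792.
Step k = 2:
  phi_22 = [rho(2) - phi_11 rho(1)] / [1 - phi_11 rho(1)] = [0.8027 - (-0.8792)(-0.8792)] / [1 - (-0.8792)(-0.8792)]
         = 0.02970736 / 0.22700736 = 0.1309.
Therefore phi_{22} = 0.1309.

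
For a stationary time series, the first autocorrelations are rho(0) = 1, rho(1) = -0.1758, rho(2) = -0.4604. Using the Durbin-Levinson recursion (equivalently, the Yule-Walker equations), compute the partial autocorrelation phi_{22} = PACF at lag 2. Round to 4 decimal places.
\phi_{22} = -0.5070

The PACF at lag k is phi_{kk}, the last component of the solution
to the Yule-Walker system G_k phi = r_k where
  (G_k)_{ij} = rho(|i - j|), (r_k)_i = rho(i), i,j = 1..k.
Equivalently, Durbin-Levinson gives phi_{kk} iteratively:
  phi_{11} = rho(1)
  phi_{kk} = [rho(k) - sum_{j=1..k-1} phi_{k-1,j} rho(k-j)]
            / [1 - sum_{j=1..k-1} phi_{k-1,j} rho(j)],
  phi_{k,j} = phi_{k-1,j} - phi_{kk} phi_{k-1,k-j},  j = 1..k-1.
Step k = 1:
  phi_11 = rho(1) = -0.1758.
Step k = 2:
  phi_22 = [rho(2) - phi_11 rho(1)] / [1 - phi_11 rho(1)] = [-0.4604 - (-0.1758)(-0.1758)] / [1 - (-0.1758)(-0.1758)]
         = -0.49130564 / 0.96909436 = -0.507.
Therefore phi_{22} = -0.5070.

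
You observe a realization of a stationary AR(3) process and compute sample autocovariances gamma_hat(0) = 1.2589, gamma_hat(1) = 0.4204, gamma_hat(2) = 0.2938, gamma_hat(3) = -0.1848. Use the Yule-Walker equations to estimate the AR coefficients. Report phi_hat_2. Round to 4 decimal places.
\hat\phi_{2} = 0.2230

The Yule-Walker equations for an AR(p) process read, in matrix form,
  Gamma_p phi = r_p,   with   (Gamma_p)_{ij} = gamma(|i - j|),
                       (r_p)_i = gamma(i),   i,j = 1..p.
Substitute the sample gammas (Toeplitz matrix and right-hand side of size 3):
  Gamma_p = [[1.2589, 0.4204, 0.2938], [0.4204, 1.2589, 0.4204], [0.2938, 0.4204, 1.2589]]
  r_p     = [0.4204, 0.2938, -0.1848]
Written out (R1..R3):
  (R1) 1.2589 phi_1 + 0.4204 phi_2 + 0.2938 phi_3 = 0.4204
  (R2) 0.4204 phi_1 + 1.2589 phi_2 + 0.4204 phi_3 = 0.2938
  (R3) 0.2938 phi_1 + 0.4204 phi_2 + 1.2589 phi_3 = -0.1848
Gaussian elimination:
  R2 <- R2 - (0.4204/1.2589) R1 = R2 - (0.333942) R1:  1.118511 phi_2 + 0.322288 phi_3 = 0.153411
  R3 <- R3 - (0.2938/1.2589) R1 = R3 - (0.233378) R1:  0.322288 phi_2 + 1.190333 phi_3 = -0.282912
  R3 <- R3 - (0.322288/1.118511) R2 = R3 - (0.28814) R2:  1.097469 phi_3 = -0.327116
Back-substitution:
  phi_hat_3 = -0.327116 / 1.097469 = -0.298064
  phi_hat_2 = (0.153411 - (0.322288)(-0.298064)) / 1.118511 = 0.22304
  phi_hat_1 = (0.4204 - (0.4204)(0.22304) - (0.2938)(-0.298064)) / 1.2589 = 0.329021
So phi_hat = [0.3290, 0.2230, -0.2981].
Therefore phi_hat_2 = 0.2230.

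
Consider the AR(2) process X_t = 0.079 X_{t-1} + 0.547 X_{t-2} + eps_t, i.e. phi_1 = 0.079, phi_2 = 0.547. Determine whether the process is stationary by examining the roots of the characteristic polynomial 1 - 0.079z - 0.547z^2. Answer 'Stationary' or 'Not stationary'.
\text{Stationary}

The AR(p) characteristic polynomial is P(z) = 1 - 0.079z - 0.547z^2.
Stationarity requires all roots to lie outside the unit circle, i.e. |z| > 1 for every root.
Set 1 + (-0.079) z + (-0.547) z^2 = 0, i.e. a z^2 + b z + c = 0 with a = -0.547, b = -0.079, c = 1.
Discriminant D = b^2 - 4ac = (-0.079)^2 - 4*(-0.547)*1 = 0.006241 - (-2.188) = 2.194241.
D >= 0, so the roots are real: z = (-b +/- sqrt(D)) / (2a) = (0.079 +/- 1.481297) / (-1.094).
  z_1 = (0.079 + 1.481297) / (-1.094) = -1.4262,   |z_1| = 1.4262.
  z_2 = (0.079 - 1.481297) / (-1.094) = 1.2818,   |z_2| = 1.2818.
Moduli of all roots: 1.4262, 1.2818.
All moduli strictly greater than 1? Yes.
Verdict: Stationary.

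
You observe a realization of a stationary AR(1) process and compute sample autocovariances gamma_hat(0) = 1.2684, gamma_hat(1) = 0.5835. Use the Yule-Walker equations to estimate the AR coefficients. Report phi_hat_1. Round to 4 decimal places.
\hat\phi_{1} = 0.4600

The Yule-Walker equations for an AR(p) process read, in matrix form,
  Gamma_p phi = r_p,   with   (Gamma_p)_{ij} = gamma(|i - j|),
                       (r_p)_i = gamma(i),   i,j = 1..p.
Substitute the sample gammas (Toeplitz matrix and right-hand side of size 1):
  Gamma_p = [[1.2684]]
  r_p     = [0.5835]
With p = 1 this is the single equation gamma(0) phi_1 = gamma(1):
  phi_hat_1 = gamma(1) / gamma(0) = 0.5835 / 1.2684 = 0.4600.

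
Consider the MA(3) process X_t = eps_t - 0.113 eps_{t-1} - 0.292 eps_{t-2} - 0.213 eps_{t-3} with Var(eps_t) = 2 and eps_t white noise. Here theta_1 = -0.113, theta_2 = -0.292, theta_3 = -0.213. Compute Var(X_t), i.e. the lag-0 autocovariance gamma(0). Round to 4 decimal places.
\gamma(0) = 2.2868

For an MA(q) process X_t = eps_t + sum_i theta_i eps_{t-i} with
Var(eps_t) = sigma^2, the variance is
  gamma(0) = sigma^2 * (1 + sum_i theta_i^2).
  sum_i theta_i^2 = (-0.113)^2 + (-0.292)^2 + (-0.213)^2 = 0.012769 + 0.085264 + 0.045369 = 0.143402.
  gamma(0) = 2 * (1 + 0.143402) = 2 * 1.143402 = 2.286804, which rounds to 2.2868.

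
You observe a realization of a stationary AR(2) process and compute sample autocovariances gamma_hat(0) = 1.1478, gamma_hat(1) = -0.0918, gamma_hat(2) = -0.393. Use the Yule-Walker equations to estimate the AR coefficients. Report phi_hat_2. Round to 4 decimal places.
\hat\phi_{2} = -0.3510

The Yule-Walker equations for an AR(p) process read, in matrix form,
  Gamma_p phi = r_p,   with   (Gamma_p)_{ij} = gamma(|i - j|),
                       (r_p)_i = gamma(i),   i,j = 1..p.
Substitute the sample gammas (Toeplitz matrix and right-hand side of size 2):
  Gamma_p = [[1.1478, -0.0918], [-0.0918, 1.1478]]
  r_p     = [-0.0918, -0.393]
Written out:
  1.1478 phi_1 - 0.0918 phi_2 = -0.0918
  -0.0918 phi_1 + 1.1478 phi_2 = -0.393
Solve by Cramer's rule:
  det = gamma(0)^2 - gamma(1)^2 = (1.1478)^2 - (-0.0918)^2 = 1.31744484 - 0.00842724 = 1.3090176
  phi_hat_1 = [gamma(1) gamma(0) - gamma(1) gamma(2)] / det = [(-0.0918)(1.1478) - (-0.0918)(-0.393)] / 1.3090176 = -0.14144544 / 1.3090176 = -0.1081
  phi_hat_2 = [gamma(0) gamma(2) - gamma(1)^2] / det = [(1.1478)(-0.393) - (-0.0918)^2] / 1.3090176 = -0.45951264 / 1.3090176 = -0.351
So phi_hat = [-0.1081, -0.3510].
Therefore phi_hat_2 = -0.3510.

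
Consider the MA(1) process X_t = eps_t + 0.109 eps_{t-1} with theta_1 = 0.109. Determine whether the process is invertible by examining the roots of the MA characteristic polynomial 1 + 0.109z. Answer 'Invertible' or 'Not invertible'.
\text{Invertible}

The MA(q) characteristic polynomial is P(z) = 1 + 0.109z.
Invertibility requires all roots to lie outside the unit circle, i.e. |z| > 1 for every root.
This is linear in z: 1 + (0.109) z = 0  =>  z = -1/(0.109) = -9.174312,  |z| = 9.174312.
Moduli of all roots: 9.1743.
All moduli strictly greater than 1? Yes.
Verdict: Invertible.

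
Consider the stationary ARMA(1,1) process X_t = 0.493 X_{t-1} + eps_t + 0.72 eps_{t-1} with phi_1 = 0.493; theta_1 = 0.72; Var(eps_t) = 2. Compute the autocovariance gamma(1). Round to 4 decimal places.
\gamma(1) = 4.3426

Multiply the model equation by X_{t-k} and take expectations. With theta_0 = psi_0 = 1 and psi_j the MA(infinity) weights, this gives
  gamma(k) - sum_i phi_i gamma(k-i) = c_k,
  c_k = sigma^2 * sum_{j=k..q} theta_j psi_{j-k}   (c_k = 0 for k > q),
using gamma(-m) = gamma(m).
psi-weights needed (psi_j = theta_j + sum_i phi_i psi_{j-i}):
  psi_1 = theta_1 + phi_1 = 0.72 + (0.493) = 1.213
Right-hand sides:
  c_0 = sigma^2 (1 + theta_1 psi_1) = 2 * (1 + (0.72)(1.213)) = 2 * 1.87336 = 3.74672
  c_1 = sigma^2 theta_1 = 2 * (0.72) = 1.44
  c_2 = 0
Equations for k = 0 and k = 1 (AR order 1):
  gamma(0) = phi_1 gamma(1) + c_0
  gamma(1) = phi_1 gamma(0) + c_1
Substituting the second into the first: gamma(0) (1 - phi_1^2) = c_0 + phi_1 c_1, so
  gamma(0) = (c_0 + phi_1 c_1) / (1 - phi_1^2) = (3.74672 + (0.493)(1.44)) / (1 - (0.493)^2) = 4.45664 / 0.756951 = 5.88762.
  gamma(1) = phi_1 gamma(0) + c_1 = (0.493)(5.88762) + (1.44) = 4.342597.
Therefore gamma(1) = 4.3426 (to 4 decimal places).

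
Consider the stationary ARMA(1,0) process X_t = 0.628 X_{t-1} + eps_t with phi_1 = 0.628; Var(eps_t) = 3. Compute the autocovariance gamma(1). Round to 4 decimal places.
\gamma(1) = 3.1109

Multiply the model equation by X_{t-k} and take expectations. With theta_0 = psi_0 = 1 and psi_j the MA(infinity) weights, this gives
  gamma(k) - sum_i phi_i gamma(k-i) = c_k,
  c_k = sigma^2 * sum_{j=k..q} theta_j psi_{j-k}   (c_k = 0 for k > q),
using gamma(-m) = gamma(m).
Pure AR (q = 0): c_0 = sigma^2 = 3, c_k = 0 for k >= 1.
Equations for k = 0 and k = 1 (AR order 1):
  gamma(0) = phi_1 gamma(1) + c_0
  gamma(1) = phi_1 gamma(0) + c_1
Substituting the second into the first: gamma(0) (1 - phi_1^2) = c_0 + phi_1 c_1, so
  gamma(0) = c_0 / (1 - phi_1^2) = 3 / (1 - (0.628)^2) = 3 / 0.605616 = 4.953634.
  gamma(1) = phi_1 gamma(0) = (0.628)(4.953634) = 3.110882.
Therefore gamma(1) = 3.1109 (to 4 decimal places).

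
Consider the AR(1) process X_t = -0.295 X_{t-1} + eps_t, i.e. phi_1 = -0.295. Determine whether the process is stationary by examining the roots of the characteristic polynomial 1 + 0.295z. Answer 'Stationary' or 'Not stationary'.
\text{Stationary}

The AR(p) characteristic polynomial is P(z) = 1 + 0.295z.
Stationarity requires all roots to lie outside the unit circle, i.e. |z| > 1 for every root.
This is linear in z: 1 + (0.295) z = 0  =>  z = -1/(0.295) = -3.389831,  |z| = 3.389831.
Moduli of all roots: 3.3898.
All moduli strictly greater than 1? Yes.
Verdict: Stationary.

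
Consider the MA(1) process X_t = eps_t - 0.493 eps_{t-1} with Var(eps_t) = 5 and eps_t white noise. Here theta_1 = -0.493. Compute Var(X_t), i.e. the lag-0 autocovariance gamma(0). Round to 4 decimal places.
\gamma(0) = 6.2152

For an MA(q) process X_t = eps_t + sum_i theta_i eps_{t-i} with
Var(eps_t) = sigma^2, the variance is
  gamma(0) = sigma^2 * (1 + sum_i theta_i^2).
  sum_i theta_i^2 = (-0.493)^2 = 0.243049.
  gamma(0) = 5 * (1 + 0.243049) = 5 * 1.243049 = 6.215245, which rounds to 6.2152.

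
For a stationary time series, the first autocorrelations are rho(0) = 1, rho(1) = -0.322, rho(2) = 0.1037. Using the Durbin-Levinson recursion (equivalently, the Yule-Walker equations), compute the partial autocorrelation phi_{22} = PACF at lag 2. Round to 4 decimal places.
\phi_{22} = 0.0000

The PACF at lag k is phi_{kk}, the last component of the solution
to the Yule-Walker system G_k phi = r_k where
  (G_k)_{ij} = rho(|i - j|), (r_k)_i = rho(i), i,j = 1..k.
Equivalently, Durbin-Levinson gives phi_{kk} iteratively:
  phi_{11} = rho(1)
  phi_{kk} = [rho(k) - sum_{j=1..k-1} phi_{k-1,j} rho(k-j)]
            / [1 - sum_{j=1..k-1} phi_{k-1,j} rho(j)],
  phi_{k,j} = phi_{k-1,j} - phi_{kk} phi_{k-1,k-j},  j = 1..k-1.
Step k = 1:
  phi_11 = rho(1) = -0.322.
Step k = 2:
  phi_22 = [rho(2) - phi_11 rho(1)] / [1 - phi_11 rho(1)] = [0.1037 - (-0.322)(-0.322)] / [1 - (-0.322)(-0.322)]
         = 0.000016 / 0.896316 = 0.
Therefore phi_{22} = 0.0000.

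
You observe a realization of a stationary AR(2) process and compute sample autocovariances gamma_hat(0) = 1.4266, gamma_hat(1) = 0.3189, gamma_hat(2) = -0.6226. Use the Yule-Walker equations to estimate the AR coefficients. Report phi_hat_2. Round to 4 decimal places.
\hat\phi_{2} = -0.5120

The Yule-Walker equations for an AR(p) process read, in matrix form,
  Gamma_p phi = r_p,   with   (Gamma_p)_{ij} = gamma(|i - j|),
                       (r_p)_i = gamma(i),   i,j = 1..p.
Substitute the sample gammas (Toeplitz matrix and right-hand side of size 2):
  Gamma_p = [[1.4266, 0.3189], [0.3189, 1.4266]]
  r_p     = [0.3189, -0.6226]
Written out:
  1.4266 phi_1 + 0.3189 phi_2 = 0.3189
  0.3189 phi_1 + 1.4266 phi_2 = -0.6226
Solve by Cramer's rule:
  det = gamma(0)^2 - gamma(1)^2 = (1.4266)^2 - (0.3189)^2 = 2.03518756 - 0.10169721 = 1.93349035
  phi_hat_1 = [gamma(1) gamma(0) - gamma(1) gamma(2)] / det = [(0.3189)(1.4266) - (0.3189)(-0.6226)] / 1.93349035 = 0.65348988 / 1.93349035 = 0.338
  phi_hat_2 = [gamma(0) gamma(2) - gamma(1)^2] / det = [(1.4266)(-0.6226) - (0.3189)^2] / 1.93349035 = -0.98989837 / 1.93349035 = -0.512
So phi_hat = [0.3380, -0.5120].
Therefore phi_hat_2 = -0.5120.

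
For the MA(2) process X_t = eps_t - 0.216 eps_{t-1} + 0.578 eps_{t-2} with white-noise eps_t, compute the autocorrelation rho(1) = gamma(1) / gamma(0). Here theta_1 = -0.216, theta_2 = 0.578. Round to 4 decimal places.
\rho(1) = -0.2469

For an MA(q) process with theta_0 = 1, the autocovariance is
  gamma(k) = sigma^2 * sum_{i=0..q-k} theta_i * theta_{i+k},
and rho(k) = gamma(k) / gamma(0). Sigma^2 cancels.
  numerator   = (1)*(-0.216) + (-0.216)*(0.578) = -0.340848.
  denominator = (1)^2 + (-0.216)^2 + (0.578)^2 = 1.38074.
  rho(1) = -0.340848 / 1.38074 = -0.2469.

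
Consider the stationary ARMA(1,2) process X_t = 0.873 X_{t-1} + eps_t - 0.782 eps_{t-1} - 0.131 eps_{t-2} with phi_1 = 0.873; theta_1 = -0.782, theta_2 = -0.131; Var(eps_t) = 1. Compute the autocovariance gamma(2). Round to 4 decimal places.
\gamma(2) = -0.0471

Multiply the model equation by X_{t-k} and take expectations. With theta_0 = psi_0 = 1 and psi_j the MA(infinity) weights, this gives
  gamma(k) - sum_i phi_i gamma(k-i) = c_k,
  c_k = sigma^2 * sum_{j=k..q} theta_j psi_{j-k}   (c_k = 0 for k > q),
using gamma(-m) = gamma(m).
psi-weights needed (psi_j = theta_j + sum_i phi_i psi_{j-i}):
  psi_1 = theta_1 + phi_1 = -0.782 + (0.873) = 0.091
  psi_2 = theta_2 + phi_1 psi_1 = -0.131 + (0.873)(0.091) = -0.051557
Right-hand sides:
  c_0 = sigma^2 (1 + theta_1 psi_1 + theta_2 psi_2) = 1 * (1 + (-0.782)(0.091) + (-0.131)(-0.051557)) = 1 * 0.935592 = 0.935592
  c_1 = sigma^2 (theta_1 + theta_2 psi_1) = 1 * (-0.782 + (-0.131)(0.091)) = -0.793921
  c_2 = sigma^2 theta_2 = 1 * (-0.131) = -0.131
Equations for k = 0 and k = 1 (AR order 1):
  gamma(0) = phi_1 gamma(1) + c_0
  gamma(1) = phi_1 gamma(0) + c_1
Substituting the second into the first: gamma(0) (1 - phi_1^2) = c_0 + phi_1 c_1, so
  gamma(0) = (c_0 + phi_1 c_1) / (1 - phi_1^2) = (0.935592 + (0.873)(-0.793921)) / (1 - (0.873)^2) = 0.242499 / 0.237871 = 1.019456.
  gamma(1) = phi_1 gamma(0) + c_1 = (0.873)(1.019456) + (-0.793921) = 0.096064.
For k = 2: gamma(2) = phi_1 gamma(1) + c_2
  = (0.873)(0.096064) + (-0.131) = -0.047136.
Therefore gamma(2) = -0.0471 (to 4 decimal places).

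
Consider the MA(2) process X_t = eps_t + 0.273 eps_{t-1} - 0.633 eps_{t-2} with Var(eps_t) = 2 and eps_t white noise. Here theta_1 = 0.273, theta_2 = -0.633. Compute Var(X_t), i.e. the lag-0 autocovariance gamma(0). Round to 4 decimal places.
\gamma(0) = 2.9504

For an MA(q) process X_t = eps_t + sum_i theta_i eps_{t-i} with
Var(eps_t) = sigma^2, the variance is
  gamma(0) = sigma^2 * (1 + sum_i theta_i^2).
  sum_i theta_i^2 = (0.273)^2 + (-0.633)^2 = 0.074529 + 0.400689 = 0.475218.
  gamma(0) = 2 * (1 + 0.475218) = 2 * 1.475218 = 2.950436, which rounds to 2.9504.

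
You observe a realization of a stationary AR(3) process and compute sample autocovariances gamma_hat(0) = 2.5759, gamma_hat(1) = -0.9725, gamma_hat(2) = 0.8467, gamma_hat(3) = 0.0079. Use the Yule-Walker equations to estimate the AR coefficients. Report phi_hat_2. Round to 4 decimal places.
\hat\phi_{2} = 0.2830

The Yule-Walker equations for an AR(p) process read, in matrix form,
  Gamma_p phi = r_p,   with   (Gamma_p)_{ij} = gamma(|i - j|),
                       (r_p)_i = gamma(i),   i,j = 1..p.
Substitute the sample gammas (Toeplitz matrix and right-hand side of size 3):
  Gamma_p = [[2.5759, -0.9725, 0.8467], [-0.9725, 2.5759, -0.9725], [0.8467, -0.9725, 2.5759]]
  r_p     = [-0.9725, 0.8467, 0.0079]
Written out (R1..R3):
  (R1) 2.5759 phi_1 - 0.9725 phi_2 + 0.8467 phi_3 = -0.9725
  (R2) -0.9725 phi_1 + 2.5759 phi_2 - 0.9725 phi_3 = 0.8467
  (R3) 0.8467 phi_1 - 0.9725 phi_2 + 2.5759 phi_3 = 0.0079
Gaussian elimination:
  R2 <- R2 - (-0.9725/2.5759) R1 = R2 - (-0.377538) R1:  2.208744 phi_2 - 0.652839 phi_3 = 0.479544
  R3 <- R3 - (0.8467/2.5759) R1 = R3 - (0.328701) R1:  -0.652839 phi_2 + 2.297589 phi_3 = 0.327561
  R3 <- R3 - (-0.652839/2.208744) R2 = R3 - (-0.29557) R2:  2.10463 phi_3 = 0.4693
Back-substitution:
  phi_hat_3 = 0.4693 / 2.10463 = 0.222985
  phi_hat_2 = (0.479544 - (-0.652839)(0.222985)) / 2.208744 = 0.283019
  phi_hat_1 = (-0.9725 - (-0.9725)(0.283019) - (0.8467)(0.222985)) / 2.5759 = -0.343983
So phi_hat = [-0.3440, 0.2830, 0.2230].
Therefore phi_hat_2 = 0.2830.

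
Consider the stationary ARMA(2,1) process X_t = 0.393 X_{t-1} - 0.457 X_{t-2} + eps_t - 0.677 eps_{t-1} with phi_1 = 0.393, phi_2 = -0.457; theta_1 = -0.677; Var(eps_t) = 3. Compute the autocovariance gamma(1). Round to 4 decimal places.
\gamma(1) = -0.1882

Multiply the model equation by X_{t-k} and take expectations. With theta_0 = psi_0 = 1 and psi_j the MA(infinity) weights, this gives
  gamma(k) - sum_i phi_i gamma(k-i) = c_k,
  c_k = sigma^2 * sum_{j=k..q} theta_j psi_{j-k}   (c_k = 0 for k > q),
using gamma(-m) = gamma(m).
psi-weights needed (psi_j = theta_j + sum_i phi_i psi_{j-i}):
  psi_1 = theta_1 + phi_1 = -0.677 + (0.393) = -0.284
Right-hand sides:
  c_0 = sigma^2 (1 + theta_1 psi_1) = 3 * (1 + (-0.677)(-0.284)) = 3 * 1.192268 = 3.576804
  c_1 = sigma^2 theta_1 = 3 * (-0.677) = -2.031
  c_2 = 0
Equations for k = 0, 1, 2 (AR order 2, c_2 = 0):
  (E0) gamma(0) = phi_1 gamma(1) + phi_2 gamma(2) + c_0
  (E1) gamma(1) = phi_1 gamma(0) + phi_2 gamma(1) + c_1
  (E2) gamma(2) = phi_1 gamma(1) + phi_2 gamma(0)
From (E1): gamma(1) = A gamma(0) + B with
  A = phi_1 / (1 - phi_2) = 0.393 / 1.457 = 0.269732,   B = c_1 / (1 - phi_2) = -2.031 / 1.457 = -1.39396.
Insert (E2) into (E0): gamma(0) (1 - phi_2^2) = phi_1 (1 + phi_2) gamma(1) + c_0.
  phi_1 (1 + phi_2) = (0.393)(0.543) = 0.213399,   1 - phi_2^2 = 0.791151.
Replace gamma(1) by A gamma(0) + B and collect gamma(0):
  gamma(0) [0.791151 - (0.213399)(0.269732)] = (0.213399)(-1.39396) + 3.576804
  gamma(0) * 0.73359 = 3.279334
  gamma(0) = 3.279334 / 0.73359 = 4.470253.
  gamma(1) = A gamma(0) + B = (0.269732)(4.470253) + (-1.39396) = -0.188189.
Therefore gamma(1) = -0.1882 (to 4 decimal places).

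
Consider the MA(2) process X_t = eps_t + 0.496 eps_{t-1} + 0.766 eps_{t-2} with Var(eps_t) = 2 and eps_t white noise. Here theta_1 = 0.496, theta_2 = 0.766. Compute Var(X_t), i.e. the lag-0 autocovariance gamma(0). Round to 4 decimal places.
\gamma(0) = 3.6655

For an MA(q) process X_t = eps_t + sum_i theta_i eps_{t-i} with
Var(eps_t) = sigma^2, the variance is
  gamma(0) = sigma^2 * (1 + sum_i theta_i^2).
  sum_i theta_i^2 = (0.496)^2 + (0.766)^2 = 0.246016 + 0.586756 = 0.832772.
  gamma(0) = 2 * (1 + 0.832772) = 2 * 1.832772 = 3.665544, which rounds to 3.6655.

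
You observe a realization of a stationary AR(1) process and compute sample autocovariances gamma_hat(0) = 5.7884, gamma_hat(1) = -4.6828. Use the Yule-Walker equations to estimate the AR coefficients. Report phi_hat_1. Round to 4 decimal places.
\hat\phi_{1} = -0.8090

The Yule-Walker equations for an AR(p) process read, in matrix form,
  Gamma_p phi = r_p,   with   (Gamma_p)_{ij} = gamma(|i - j|),
                       (r_p)_i = gamma(i),   i,j = 1..p.
Substitute the sample gammas (Toeplitz matrix and right-hand side of size 1):
  Gamma_p = [[5.7884]]
  r_p     = [-4.6828]
With p = 1 this is the single equation gamma(0) phi_1 = gamma(1):
  phi_hat_1 = gamma(1) / gamma(0) = -4.6828 / 5.7884 = -0.8090.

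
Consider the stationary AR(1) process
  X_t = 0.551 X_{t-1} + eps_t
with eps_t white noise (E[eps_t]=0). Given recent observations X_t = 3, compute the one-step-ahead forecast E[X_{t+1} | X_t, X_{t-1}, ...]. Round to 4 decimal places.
E[X_{t+1} \mid \mathcal F_t] = 1.6530

For an AR(p) model X_t = c + sum_i phi_i X_{t-i} + eps_t, the
one-step-ahead conditional mean is
  E[X_{t+1} | X_t, ...] = c + sum_i phi_i X_{t+1-i}.
Substitute known values:
  E[X_{t+1} | ...] = (0.551) * (3)
                   = 1.6530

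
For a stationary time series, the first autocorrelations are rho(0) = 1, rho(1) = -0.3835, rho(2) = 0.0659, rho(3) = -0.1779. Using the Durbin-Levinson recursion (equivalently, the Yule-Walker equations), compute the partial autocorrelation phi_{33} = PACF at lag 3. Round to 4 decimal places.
\phi_{33} = -0.2209

The PACF at lag k is phi_{kk}, the last component of the solution
to the Yule-Walker system G_k phi = r_k where
  (G_k)_{ij} = rho(|i - j|), (r_k)_i = rho(i), i,j = 1..k.
Equivalently, Durbin-Levinson gives phi_{kk} iteratively:
  phi_{11} = rho(1)
  phi_{kk} = [rho(k) - sum_{j=1..k-1} phi_{k-1,j} rho(k-j)]
            / [1 - sum_{j=1..k-1} phi_{k-1,j} rho(j)],
  phi_{k,j} = phi_{k-1,j} - phi_{kk} phi_{k-1,k-j},  j = 1..k-1.
Step k = 1:
  phi_11 = rho(1) = -0.3835.
Step k = 2:
  phi_22 = [rho(2) - phi_11 rho(1)] / [1 - phi_11 rho(1)] = [0.0659 - (-0.3835)(-0.3835)] / [1 - (-0.3835)(-0.3835)]
         = -0.08117225 / 0.85292775 = -0.095169.
  Update: phi_21 = phi_11 - phi_22 phi_11 = -0.3835 - (-0.095169)(-0.3835) = -0.419997.
Step k = 3:
  phi_33 = [rho(3) - phi_21 rho(2) - phi_22 rho(1)] / [1 - phi_21 rho(1) - phi_22 rho(2)]
    numerator   = -0.1779 - (-0.419997)(0.0659) - (-0.095169)(-0.3835) = -0.18671948
    denominator = 1 - (-0.419997)(-0.3835) - (-0.095169)(0.0659) = 0.84520267
  phi_33 = -0.18671948 / 0.84520267 = -0.2209.
Therefore phi_{33} = -0.2209.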